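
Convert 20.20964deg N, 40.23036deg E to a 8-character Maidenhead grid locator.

LL00cf70

Add 180° to longitude and 90° to latitude: 220.23036, 110.20964.
Field: lon ⌊220.23036/20⌋ = 11 → L; lat ⌊110.20964/10⌋ = 11 → L.
Square: lon ⌊0.23036/2⌋ = 0; lat ⌊0.20964/1⌋ = 0.
Subsquare: lon ⌊0.23036/0.0833333⌋ = 2 → c; lat ⌊0.20964/0.0416667⌋ = 5 → f.
Extended square: lon ⌊0.06369/0.00833333⌋ = 7; lat ⌊0.00131/0.00416667⌋ = 0.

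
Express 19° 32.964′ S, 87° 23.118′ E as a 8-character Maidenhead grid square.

NH30qk68

Shift to the Maidenhead origin (180°W, 90°S): lon 267.38530, lat 70.45060.
Field: lon ⌊267.38530/20⌋ = 13 → N; lat ⌊70.45060/10⌋ = 7 → H.
Square: lon ⌊7.38530/2⌋ = 3; lat ⌊0.45060/1⌋ = 0.
Subsquare: lon ⌊1.38530/0.0833333⌋ = 16 → q; lat ⌊0.45060/0.0416667⌋ = 10 → k.
Extended square: lon ⌊0.05197/0.00833333⌋ = 6; lat ⌊0.03393/0.00416667⌋ = 8.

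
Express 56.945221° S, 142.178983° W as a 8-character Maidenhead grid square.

BD83vb83

Offset from 180°W / 90°S: lon 37.82102°, lat 33.05478°.
Field: lon ⌊37.82102/20⌋ = 1 → B; lat ⌊33.05478/10⌋ = 3 → D.
Square: lon ⌊17.82102/2⌋ = 8; lat ⌊3.05478/1⌋ = 3.
Subsquare: lon ⌊1.82102/0.0833333⌋ = 21 → v; lat ⌊0.05478/0.0416667⌋ = 1 → b.
Extended square: lon ⌊0.07102/0.00833333⌋ = 8; lat ⌊0.01311/0.00416667⌋ = 3.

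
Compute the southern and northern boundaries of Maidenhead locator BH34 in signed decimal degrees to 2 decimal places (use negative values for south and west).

-16.00, -15.00

Field B=1, H=7: +1·20° lon, +7·10° lat → SW at lon -160°, lat -20°.
Square 3, 4: +3·2° lon, +4·1° lat → SW at lon -154°, lat -16°.
Cell spans 2° lon × 1° lat.
south -16.00, north -15.00.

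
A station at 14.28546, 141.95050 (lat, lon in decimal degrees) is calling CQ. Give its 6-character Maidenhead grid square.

QK04xg

Add 180° to longitude and 90° to latitude: 321.9505, 104.2855.
Field: lon ⌊321.9505/20⌋ = 16 → Q; lat ⌊104.2855/10⌋ = 10 → K.
Square: lon ⌊1.9505/2⌋ = 0; lat ⌊4.2855/1⌋ = 4.
Subsquare: lon ⌊1.9505/0.0833333⌋ = 23 → x; lat ⌊0.2855/0.0416667⌋ = 6 → g.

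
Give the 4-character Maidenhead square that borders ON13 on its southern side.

Latitude square 3; −1 → 2.
The longitude characters are unchanged.

ON12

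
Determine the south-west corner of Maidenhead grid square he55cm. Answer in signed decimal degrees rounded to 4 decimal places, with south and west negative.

-44.5000, -29.8333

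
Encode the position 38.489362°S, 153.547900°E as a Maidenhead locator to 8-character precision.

Offset from 180°W / 90°S: lon 333.54790°, lat 51.51064°.
Field: lon ⌊333.54790/20⌋ = 16 → Q; lat ⌊51.51064/10⌋ = 5 → F.
Square: lon ⌊13.54790/2⌋ = 6; lat ⌊1.51064/1⌋ = 1.
Subsquare: lon ⌊1.54790/0.0833333⌋ = 18 → s; lat ⌊0.51064/0.0416667⌋ = 12 → m.
Extended square: lon ⌊0.04790/0.00833333⌋ = 5; lat ⌊0.01064/0.00416667⌋ = 2.

QF61sm52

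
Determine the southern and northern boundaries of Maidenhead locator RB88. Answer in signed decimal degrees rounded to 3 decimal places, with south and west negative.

Field R=17, B=1: +17·20° lon, +1·10° lat → SW at lon 160°, lat -80°.
Square 8, 8: +8·2° lon, +8·1° lat → SW at lon 176°, lat -72°.
Cell spans 2° lon × 1° lat.
south -72.000, north -71.000.

-72.000, -71.000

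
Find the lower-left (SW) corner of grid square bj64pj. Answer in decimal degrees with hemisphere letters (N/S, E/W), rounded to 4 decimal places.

Field B=1, J=9: +1·20° lon, +9·10° lat → SW at lon -160°, lat 0°.
Square 6, 4: +6·2° lon, +4·1° lat → SW at lon -148°, lat 4°.
Subsquare p=15, j=9: +15·0.0833333° lon, +9·0.0416667° lat → SW at lon -146.75°, lat 4.375°.
latitude 4.3750° N, longitude 146.7500° W.

4.3750° N, 146.7500° W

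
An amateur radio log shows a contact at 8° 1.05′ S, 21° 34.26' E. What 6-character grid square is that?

Shift to the Maidenhead origin (180°W, 90°S): lon 201.5710, lat 81.9825.
Field: lon ⌊201.5710/20⌋ = 10 → K; lat ⌊81.9825/10⌋ = 8 → I.
Square: lon ⌊1.5710/2⌋ = 0; lat ⌊1.9825/1⌋ = 1.
Subsquare: lon ⌊1.5710/0.0833333⌋ = 18 → s; lat ⌊0.9825/0.0416667⌋ = 23 → x.

KI01sx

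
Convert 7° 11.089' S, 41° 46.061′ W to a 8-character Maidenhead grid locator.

Add 180° to longitude and 90° to latitude: 138.23232, 82.81518.
Field: 138.23232/20 → 6 → G, 82.81518/10 → 8 → I; chars GI.
Square: 18.23232/2 → 9, 2.81518/1 → 2; chars 92.
Subsquare: 0.23232/0.0833333 → 2 → c, 0.81518/0.0416667 → 19 → t; chars ct.
Extended square: 0.06565/0.00833333 → 7, 0.02352/0.00416667 → 5; chars 75.

GI92ct75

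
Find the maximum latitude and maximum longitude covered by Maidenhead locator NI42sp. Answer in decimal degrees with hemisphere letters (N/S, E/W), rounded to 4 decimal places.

Field N=13, I=8: +13·20° lon, +8·10° lat → SW at lon 80°, lat -10°.
Square 4, 2: +4·2° lon, +2·1° lat → SW at lon 88°, lat -8°.
Subsquare s=18, p=15: +18·0.0833333° lon, +15·0.0416667° lat → SW at lon 89.5°, lat -7.375°.
Cell spans 0.0833333° lon × 0.0416667° lat. NE corner is SW corner plus one full cell.
latitude 7.3333° S, longitude 89.5833° E.

7.3333° S, 89.5833° E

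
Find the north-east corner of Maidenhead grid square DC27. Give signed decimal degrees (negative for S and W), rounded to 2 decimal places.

-62.00, -114.00

Field D=3, C=2: +3·20° lon, +2·10° lat → SW at lon -120°, lat -70°.
Square 2, 7: +2·2° lon, +7·1° lat → SW at lon -116°, lat -63°.
Cell spans 2° lon × 1° lat. NE corner is SW corner plus one full cell.
latitude -62.00, longitude -114.00.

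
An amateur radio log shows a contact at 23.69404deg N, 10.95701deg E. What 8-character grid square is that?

Shift to the Maidenhead origin (180°W, 90°S): lon 190.95701, lat 113.69404.
Field: lon ⌊190.95701/20⌋ = 9 → J; lat ⌊113.69404/10⌋ = 11 → L.
Square: lon ⌊10.95701/2⌋ = 5; lat ⌊3.69404/1⌋ = 3.
Subsquare: lon ⌊0.95701/0.0833333⌋ = 11 → l; lat ⌊0.69404/0.0416667⌋ = 16 → q.
Extended square: lon ⌊0.04034/0.00833333⌋ = 4; lat ⌊0.02737/0.00416667⌋ = 6.

JL53lq46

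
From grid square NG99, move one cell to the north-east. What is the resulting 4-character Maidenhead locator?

OH00

Longitude square 9; +1 → 10, wraps to 0, carry into field.
Longitude field N = 13; +1 → 14 = O.
Latitude square 9; +1 → 10, wraps to 0, carry into field.
Latitude field G = 6; +1 → 7 = H.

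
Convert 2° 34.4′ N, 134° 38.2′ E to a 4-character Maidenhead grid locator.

Shift to the Maidenhead origin (180°W, 90°S): lon 314.64, lat 92.57.
Field (20°×10°, letters A–R): 314.64/20 → 15 → P, 92.57/10 → 9 → J; chars PJ.
Square (2°×1°, digits 0–9): 14.64/2 → 7, 2.57/1 → 2; chars 72.

PJ72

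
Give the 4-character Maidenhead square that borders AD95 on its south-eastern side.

BD04

Longitude square 9; +1 → 10, wraps to 0, carry into field.
Longitude field A = 0; +1 → 1 = B.
Latitude square 5; −1 → 4.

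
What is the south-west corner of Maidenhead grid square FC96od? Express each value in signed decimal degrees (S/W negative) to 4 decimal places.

-63.8750, -60.8333

Field F=5, C=2: +5·20° lon, +2·10° lat → SW at lon -80°, lat -70°.
Square 9, 6: +9·2° lon, +6·1° lat → SW at lon -62°, lat -64°.
Subsquare o=14, d=3: +14·0.0833333° lon, +3·0.0416667° lat → SW at lon -60.8333°, lat -63.875°.
latitude -63.8750, longitude -60.8333.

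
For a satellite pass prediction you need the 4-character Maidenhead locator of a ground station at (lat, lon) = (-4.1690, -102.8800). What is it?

DI85

Offset from 180°W / 90°S: lon 77.12°, lat 85.83°.
Field: 77.12/20 → 3 → D, 85.83/10 → 8 → I; chars DI.
Square: 17.12/2 → 8, 5.83/1 → 5; chars 85.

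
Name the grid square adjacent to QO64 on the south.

QO63

Latitude square 4; −1 → 3.
The longitude characters are unchanged.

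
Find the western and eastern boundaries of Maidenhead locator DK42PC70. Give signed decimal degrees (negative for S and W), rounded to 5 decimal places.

-110.69167, -110.68333

Field D=3, K=10: +3·20° lon, +10·10° lat → SW at lon -120°, lat 10°.
Square 4, 2: +4·2° lon, +2·1° lat → SW at lon -112°, lat 12°.
Subsquare p=15, c=2: +15·0.0833333° lon, +2·0.0416667° lat → SW at lon -110.75°, lat 12.0833°.
Extended square 7, 0: +7·0.00833333° lon, +0·0.00416667° lat → SW at lon -110.692°, lat 12.0833°.
Cell spans 0.00833333° lon × 0.00416667° lat.
west -110.69167, east -110.68333.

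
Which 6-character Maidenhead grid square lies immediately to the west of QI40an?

Longitude subsquare a = 0; −1 → -1, wraps to 23 = x, carry into square.
Longitude square 4; −1 → 3.
The latitude characters are unchanged.

QI30xn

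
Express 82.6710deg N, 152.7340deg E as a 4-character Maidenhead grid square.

QR62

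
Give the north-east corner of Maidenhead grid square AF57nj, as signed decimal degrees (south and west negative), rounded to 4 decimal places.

-32.5833, -168.8333

Field A=0, F=5: +0·20° lon, +5·10° lat → SW at lon -180°, lat -40°.
Square 5, 7: +5·2° lon, +7·1° lat → SW at lon -170°, lat -33°.
Subsquare n=13, j=9: +13·0.0833333° lon, +9·0.0416667° lat → SW at lon -168.917°, lat -32.625°.
Cell spans 0.0833333° lon × 0.0416667° lat. NE corner is SW corner plus one full cell.
latitude -32.5833, longitude -168.8333.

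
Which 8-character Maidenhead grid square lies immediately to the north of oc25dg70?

Latitude extended square 0; +1 → 1.
The longitude characters are unchanged.

OC25dg71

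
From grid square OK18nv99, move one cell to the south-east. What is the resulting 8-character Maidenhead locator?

OK18ov08

Longitude extended square 9; +1 → 10, wraps to 0, carry into subsquare.
Longitude subsquare n = 13; +1 → 14 = o.
Latitude extended square 9; −1 → 8.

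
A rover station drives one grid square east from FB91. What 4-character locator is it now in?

GB01

Longitude square 9; +1 → 10, wraps to 0, carry into field.
Longitude field F = 5; +1 → 6 = G.
The latitude characters are unchanged.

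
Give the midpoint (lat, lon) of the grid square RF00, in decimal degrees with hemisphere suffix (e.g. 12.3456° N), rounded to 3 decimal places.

39.500° S, 161.000° E

Field R=17, F=5: +17·20° lon, +5·10° lat → SW at lon 160°, lat -40°.
Square 0, 0: +0·2° lon, +0·1° lat → SW at lon 160°, lat -40°.
Cell spans 2° lon × 1° lat. Centre is SW corner plus half of each.
latitude 39.500° S, longitude 161.000° E.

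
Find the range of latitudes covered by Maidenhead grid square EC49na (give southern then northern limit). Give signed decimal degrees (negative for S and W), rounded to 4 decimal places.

-61.0000, -60.9583

Field E=4, C=2: +4·20° lon, +2·10° lat → SW at lon -100°, lat -70°.
Square 4, 9: +4·2° lon, +9·1° lat → SW at lon -92°, lat -61°.
Subsquare n=13, a=0: +13·0.0833333° lon, +0·0.0416667° lat → SW at lon -90.9167°, lat -61°.
Cell spans 0.0833333° lon × 0.0416667° lat.
south -61.0000, north -60.9583.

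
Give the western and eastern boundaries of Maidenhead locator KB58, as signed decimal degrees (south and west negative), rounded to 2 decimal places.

30.00, 32.00

Field K=10, B=1: +10·20° lon, +1·10° lat → SW at lon 20°, lat -80°.
Square 5, 8: +5·2° lon, +8·1° lat → SW at lon 30°, lat -72°.
Cell spans 2° lon × 1° lat.
west 30.00, east 32.00.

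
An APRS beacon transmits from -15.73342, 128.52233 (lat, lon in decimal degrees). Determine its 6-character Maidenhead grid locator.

Shift to the Maidenhead origin (180°W, 90°S): lon 308.5223, lat 74.2666.
Field: 308.5223/20 → 15 → P, 74.2666/10 → 7 → H; chars PH.
Square: 8.5223/2 → 4, 4.2666/1 → 4; chars 44.
Subsquare: 0.5223/0.0833333 → 6 → g, 0.2666/0.0416667 → 6 → g; chars gg.

PH44gg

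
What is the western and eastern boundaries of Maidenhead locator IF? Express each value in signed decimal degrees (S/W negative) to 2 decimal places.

-20.00, 0.00

Field I=8, F=5: +8·20° lon, +5·10° lat → SW at lon -20°, lat -40°.
Cell spans 20° lon × 10° lat.
west -20.00, east 0.00.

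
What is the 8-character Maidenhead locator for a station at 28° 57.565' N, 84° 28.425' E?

NL28fx60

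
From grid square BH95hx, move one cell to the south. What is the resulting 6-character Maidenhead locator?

Latitude subsquare x = 23; −1 → 22 = w.
The longitude characters are unchanged.

BH95hw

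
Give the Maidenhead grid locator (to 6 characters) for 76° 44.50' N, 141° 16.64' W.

BQ96ir

Add 180° to longitude and 90° to latitude: 38.7227, 166.7417.
Field: 38.7227/20 → 1 → B, 166.7417/10 → 16 → Q; chars BQ.
Square: 18.7227/2 → 9, 6.7417/1 → 6; chars 96.
Subsquare: 0.7227/0.0833333 → 8 → i, 0.7417/0.0416667 → 17 → r; chars ir.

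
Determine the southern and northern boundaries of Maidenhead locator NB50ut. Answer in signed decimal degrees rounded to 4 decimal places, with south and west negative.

Field N=13, B=1: +13·20° lon, +1·10° lat → SW at lon 80°, lat -80°.
Square 5, 0: +5·2° lon, +0·1° lat → SW at lon 90°, lat -80°.
Subsquare u=20, t=19: +20·0.0833333° lon, +19·0.0416667° lat → SW at lon 91.6667°, lat -79.2083°.
Cell spans 0.0833333° lon × 0.0416667° lat.
south -79.2083, north -79.1667.

-79.2083, -79.1667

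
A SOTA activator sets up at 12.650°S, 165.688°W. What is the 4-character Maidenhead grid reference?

Offset from 180°W / 90°S: lon 14.31°, lat 77.35°.
Field: lon ⌊14.31/20⌋ = 0 → A; lat ⌊77.35/10⌋ = 7 → H.
Square: lon ⌊14.31/2⌋ = 7; lat ⌊7.35/1⌋ = 7.

AH77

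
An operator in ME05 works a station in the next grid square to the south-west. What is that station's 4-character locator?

Longitude square 0; −1 → -1, wraps to 9, carry into field.
Longitude field M = 12; −1 → 11 = L.
Latitude square 5; −1 → 4.

LE94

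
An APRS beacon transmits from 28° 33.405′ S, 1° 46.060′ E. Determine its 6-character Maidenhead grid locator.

JG01vk

Shift to the Maidenhead origin (180°W, 90°S): lon 181.7677, lat 61.4432.
Field: 181.7677/20 → 9 → J, 61.4432/10 → 6 → G; chars JG.
Square: 1.7677/2 → 0, 1.4432/1 → 1; chars 01.
Subsquare: 1.7677/0.0833333 → 21 → v, 0.4432/0.0416667 → 10 → k; chars vk.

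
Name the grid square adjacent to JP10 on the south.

Latitude square 0; −1 → -1, wraps to 9, carry into field.
Latitude field P = 15; −1 → 14 = O.
The longitude characters are unchanged.

JO19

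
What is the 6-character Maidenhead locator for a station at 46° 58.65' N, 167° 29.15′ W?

AN66gx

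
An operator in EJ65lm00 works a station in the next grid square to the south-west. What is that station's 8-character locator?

Longitude extended square 0; −1 → -1, wraps to 9, carry into subsquare.
Longitude subsquare l = 11; −1 → 10 = k.
Latitude extended square 0; −1 → -1, wraps to 9, carry into subsquare.
Latitude subsquare m = 12; −1 → 11 = l.

EJ65kl99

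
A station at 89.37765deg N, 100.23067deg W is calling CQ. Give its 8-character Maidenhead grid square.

DR99vj20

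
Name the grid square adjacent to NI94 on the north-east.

OI05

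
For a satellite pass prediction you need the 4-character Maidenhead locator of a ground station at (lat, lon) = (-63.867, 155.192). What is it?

QC76

Shift to the Maidenhead origin (180°W, 90°S): lon 335.19, lat 26.13.
Field: 335.19/20 → 16 → Q, 26.13/10 → 2 → C; chars QC.
Square: 15.19/2 → 7, 6.13/1 → 6; chars 76.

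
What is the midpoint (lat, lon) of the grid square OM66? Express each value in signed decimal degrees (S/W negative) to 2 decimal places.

Field O=14, M=12: +14·20° lon, +12·10° lat → SW at lon 100°, lat 30°.
Square 6, 6: +6·2° lon, +6·1° lat → SW at lon 112°, lat 36°.
Cell spans 2° lon × 1° lat. Centre is SW corner plus half of each.
latitude 36.50, longitude 113.00.

36.50, 113.00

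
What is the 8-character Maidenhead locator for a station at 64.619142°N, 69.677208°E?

MP44uo18

Shift to the Maidenhead origin (180°W, 90°S): lon 249.67721, lat 154.61914.
Field (20°×10°, letters A–R): 249.67721/20 → 12 → M, 154.61914/10 → 15 → P; chars MP.
Square (2°×1°, digits 0–9): 9.67721/2 → 4, 4.61914/1 → 4; chars 44.
Subsquare (5′×2.5′, letters a–x): 1.67721/0.0833333 → 20 → u, 0.61914/0.0416667 → 14 → o; chars uo.
Extended square (30″×15″, digits 0–9): 0.01054/0.00833333 → 1, 0.03581/0.00416667 → 8; chars 18.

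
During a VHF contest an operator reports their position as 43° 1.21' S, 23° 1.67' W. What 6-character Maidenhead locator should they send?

HE86lx

Shift to the Maidenhead origin (180°W, 90°S): lon 156.9722, lat 46.9798.
Field: lon ⌊156.9722/20⌋ = 7 → H; lat ⌊46.9798/10⌋ = 4 → E.
Square: lon ⌊16.9722/2⌋ = 8; lat ⌊6.9798/1⌋ = 6.
Subsquare: lon ⌊0.9722/0.0833333⌋ = 11 → l; lat ⌊0.9798/0.0416667⌋ = 23 → x.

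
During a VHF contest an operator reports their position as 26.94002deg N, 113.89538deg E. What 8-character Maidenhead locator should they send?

Add 180° to longitude and 90° to latitude: 293.89538, 116.94002.
Field: 293.89538/20 → 14 → O, 116.94002/10 → 11 → L; chars OL.
Square: 13.89538/2 → 6, 6.94002/1 → 6; chars 66.
Subsquare: 1.89538/0.0833333 → 22 → w, 0.94002/0.0416667 → 22 → w; chars ww.
Extended square: 0.06205/0.00833333 → 7, 0.02335/0.00416667 → 5; chars 75.

OL66ww75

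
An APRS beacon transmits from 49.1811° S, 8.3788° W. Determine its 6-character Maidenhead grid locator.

Add 180° to longitude and 90° to latitude: 171.6212, 40.8189.
Field (20°×10°, letters A–R): lon ⌊171.6212/20⌋ = 8 → I; lat ⌊40.8189/10⌋ = 4 → E.
Square (2°×1°, digits 0–9): lon ⌊11.6212/2⌋ = 5; lat ⌊0.8189/1⌋ = 0.
Subsquare (5′×2.5′, letters a–x): lon ⌊1.6212/0.0833333⌋ = 19 → t; lat ⌊0.8189/0.0416667⌋ = 19 → t.

IE50tt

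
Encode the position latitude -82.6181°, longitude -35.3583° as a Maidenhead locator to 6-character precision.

HA27hj

Shift to the Maidenhead origin (180°W, 90°S): lon 144.6417, lat 7.3819.
Field: lon ⌊144.6417/20⌋ = 7 → H; lat ⌊7.3819/10⌋ = 0 → A.
Square: lon ⌊4.6417/2⌋ = 2; lat ⌊7.3819/1⌋ = 7.
Subsquare: lon ⌊0.6417/0.0833333⌋ = 7 → h; lat ⌊0.3819/0.0416667⌋ = 9 → j.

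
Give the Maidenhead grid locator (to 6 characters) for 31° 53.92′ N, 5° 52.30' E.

JM21wv

Add 180° to longitude and 90° to latitude: 185.8717, 121.8987.
Field: 185.8717/20 → 9 → J, 121.8987/10 → 12 → M; chars JM.
Square: 5.8717/2 → 2, 1.8987/1 → 1; chars 21.
Subsquare: 1.8717/0.0833333 → 22 → w, 0.8987/0.0416667 → 21 → v; chars wv.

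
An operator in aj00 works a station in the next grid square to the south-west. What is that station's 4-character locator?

RI99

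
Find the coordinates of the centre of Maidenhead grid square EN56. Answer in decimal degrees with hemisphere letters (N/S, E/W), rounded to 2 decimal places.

Field E=4, N=13: +4·20° lon, +13·10° lat → SW at lon -100°, lat 40°.
Square 5, 6: +5·2° lon, +6·1° lat → SW at lon -90°, lat 46°.
Cell spans 2° lon × 1° lat. Centre is SW corner plus half of each.
latitude 46.50° N, longitude 89.00° W.

46.50° N, 89.00° W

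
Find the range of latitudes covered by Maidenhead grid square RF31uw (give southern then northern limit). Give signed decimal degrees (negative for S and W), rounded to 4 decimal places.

Field R=17, F=5: +17·20° lon, +5·10° lat → SW at lon 160°, lat -40°.
Square 3, 1: +3·2° lon, +1·1° lat → SW at lon 166°, lat -39°.
Subsquare u=20, w=22: +20·0.0833333° lon, +22·0.0416667° lat → SW at lon 167.667°, lat -38.0833°.
Cell spans 0.0833333° lon × 0.0416667° lat.
south -38.0833, north -38.0417.

-38.0833, -38.0417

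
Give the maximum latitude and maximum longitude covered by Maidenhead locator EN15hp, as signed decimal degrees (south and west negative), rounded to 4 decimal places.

45.6667, -97.3333

Field E=4, N=13: +4·20° lon, +13·10° lat → SW at lon -100°, lat 40°.
Square 1, 5: +1·2° lon, +5·1° lat → SW at lon -98°, lat 45°.
Subsquare h=7, p=15: +7·0.0833333° lon, +15·0.0416667° lat → SW at lon -97.4167°, lat 45.625°.
Cell spans 0.0833333° lon × 0.0416667° lat. NE corner is SW corner plus one full cell.
latitude 45.6667, longitude -97.3333.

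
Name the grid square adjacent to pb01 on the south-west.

OB90

Longitude square 0; −1 → -1, wraps to 9, carry into field.
Longitude field P = 15; −1 → 14 = O.
Latitude square 1; −1 → 0.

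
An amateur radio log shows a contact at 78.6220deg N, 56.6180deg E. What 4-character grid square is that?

Offset from 180°W / 90°S: lon 236.62°, lat 168.62°.
Field: 236.62/20 → 11 → L, 168.62/10 → 16 → Q; chars LQ.
Square: 16.62/2 → 8, 8.62/1 → 8; chars 88.

LQ88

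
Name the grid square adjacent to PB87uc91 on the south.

Latitude extended square 1; −1 → 0.
The longitude characters are unchanged.

PB87uc90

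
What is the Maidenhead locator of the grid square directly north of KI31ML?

KI31mm

Latitude subsquare l = 11; +1 → 12 = m.
The longitude characters are unchanged.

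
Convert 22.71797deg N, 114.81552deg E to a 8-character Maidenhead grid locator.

Shift to the Maidenhead origin (180°W, 90°S): lon 294.81552, lat 112.71797.
Field: 294.81552/20 → 14 → O, 112.71797/10 → 11 → L; chars OL.
Square: 14.81552/2 → 7, 2.71797/1 → 2; chars 72.
Subsquare: 0.81552/0.0833333 → 9 → j, 0.71797/0.0416667 → 17 → r; chars jr.
Extended square: 0.06552/0.00833333 → 7, 0.00964/0.00416667 → 2; chars 72.

OL72jr72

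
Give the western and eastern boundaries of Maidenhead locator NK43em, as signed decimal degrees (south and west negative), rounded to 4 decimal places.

Field N=13, K=10: +13·20° lon, +10·10° lat → SW at lon 80°, lat 10°.
Square 4, 3: +4·2° lon, +3·1° lat → SW at lon 88°, lat 13°.
Subsquare e=4, m=12: +4·0.0833333° lon, +12·0.0416667° lat → SW at lon 88.3333°, lat 13.5°.
Cell spans 0.0833333° lon × 0.0416667° lat.
west 88.3333, east 88.4167.

88.3333, 88.4167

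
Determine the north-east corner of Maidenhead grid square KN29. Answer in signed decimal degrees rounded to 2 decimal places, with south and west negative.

50.00, 26.00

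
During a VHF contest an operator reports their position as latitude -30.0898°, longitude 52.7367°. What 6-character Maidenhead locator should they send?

LF69iv

Offset from 180°W / 90°S: lon 232.7367°, lat 59.9102°.
Field: 232.7367/20 → 11 → L, 59.9102/10 → 5 → F; chars LF.
Square: 12.7367/2 → 6, 9.9102/1 → 9; chars 69.
Subsquare: 0.7367/0.0833333 → 8 → i, 0.9102/0.0416667 → 21 → v; chars iv.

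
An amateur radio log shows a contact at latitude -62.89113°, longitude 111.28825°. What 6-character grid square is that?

OC57pc

Shift to the Maidenhead origin (180°W, 90°S): lon 291.2883, lat 27.1089.
Field: 291.2883/20 → 14 → O, 27.1089/10 → 2 → C; chars OC.
Square: 11.2883/2 → 5, 7.1089/1 → 7; chars 57.
Subsquare: 1.2883/0.0833333 → 15 → p, 0.1089/0.0416667 → 2 → c; chars pc.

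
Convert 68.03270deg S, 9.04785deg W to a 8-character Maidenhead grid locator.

IC51lx42

Shift to the Maidenhead origin (180°W, 90°S): lon 170.95215, lat 21.96730.
Field: 170.95215/20 → 8 → I, 21.96730/10 → 2 → C; chars IC.
Square: 10.95215/2 → 5, 1.96730/1 → 1; chars 51.
Subsquare: 0.95215/0.0833333 → 11 → l, 0.96730/0.0416667 → 23 → x; chars lx.
Extended square: 0.03548/0.00833333 → 4, 0.00897/0.00416667 → 2; chars 42.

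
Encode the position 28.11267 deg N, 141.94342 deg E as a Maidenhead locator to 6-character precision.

Shift to the Maidenhead origin (180°W, 90°S): lon 321.9434, lat 118.1127.
Field: lon ⌊321.9434/20⌋ = 16 → Q; lat ⌊118.1127/10⌋ = 11 → L.
Square: lon ⌊1.9434/2⌋ = 0; lat ⌊8.1127/1⌋ = 8.
Subsquare: lon ⌊1.9434/0.0833333⌋ = 23 → x; lat ⌊0.1127/0.0416667⌋ = 2 → c.

QL08xc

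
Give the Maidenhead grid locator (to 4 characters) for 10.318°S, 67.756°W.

Offset from 180°W / 90°S: lon 112.24°, lat 79.68°.
Field (20°×10°, letters A–R): 112.24/20 → 5 → F, 79.68/10 → 7 → H; chars FH.
Square (2°×1°, digits 0–9): 12.24/2 → 6, 9.68/1 → 9; chars 69.

FH69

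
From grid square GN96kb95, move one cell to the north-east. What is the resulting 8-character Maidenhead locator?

Longitude extended square 9; +1 → 10, wraps to 0, carry into subsquare.
Longitude subsquare k = 10; +1 → 11 = l.
Latitude extended square 5; +1 → 6.

GN96lb06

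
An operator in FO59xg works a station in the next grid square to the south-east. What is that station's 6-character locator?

FO69af

Longitude subsquare x = 23; +1 → 24, wraps to 0 = a, carry into square.
Longitude square 5; +1 → 6.
Latitude subsquare g = 6; −1 → 5 = f.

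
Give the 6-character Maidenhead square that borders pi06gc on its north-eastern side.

PI06hd

Longitude subsquare g = 6; +1 → 7 = h.
Latitude subsquare c = 2; +1 → 3 = d.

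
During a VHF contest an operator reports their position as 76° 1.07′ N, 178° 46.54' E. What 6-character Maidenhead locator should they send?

RQ96ja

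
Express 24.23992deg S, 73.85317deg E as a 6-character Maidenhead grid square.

MG65ws

Add 180° to longitude and 90° to latitude: 253.8532, 65.7601.
Field (20°×10°, letters A–R): 253.8532/20 → 12 → M, 65.7601/10 → 6 → G; chars MG.
Square (2°×1°, digits 0–9): 13.8532/2 → 6, 5.7601/1 → 5; chars 65.
Subsquare (5′×2.5′, letters a–x): 1.8532/0.0833333 → 22 → w, 0.7601/0.0416667 → 18 → s; chars ws.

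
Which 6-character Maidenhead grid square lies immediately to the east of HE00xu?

HE10au

Longitude subsquare x = 23; +1 → 24, wraps to 0 = a, carry into square.
Longitude square 0; +1 → 1.
The latitude characters are unchanged.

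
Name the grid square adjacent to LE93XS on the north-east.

ME03at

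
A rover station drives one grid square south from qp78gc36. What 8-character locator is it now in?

QP78gc35

Latitude extended square 6; −1 → 5.
The longitude characters are unchanged.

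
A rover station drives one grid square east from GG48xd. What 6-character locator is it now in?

Longitude subsquare x = 23; +1 → 24, wraps to 0 = a, carry into square.
Longitude square 4; +1 → 5.
The latitude characters are unchanged.

GG58ad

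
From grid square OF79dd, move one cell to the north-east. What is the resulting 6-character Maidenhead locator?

Longitude subsquare d = 3; +1 → 4 = e.
Latitude subsquare d = 3; +1 → 4 = e.

OF79ee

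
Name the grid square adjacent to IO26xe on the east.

IO36ae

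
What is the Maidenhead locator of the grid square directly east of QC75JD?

QC75kd

Longitude subsquare j = 9; +1 → 10 = k.
The latitude characters are unchanged.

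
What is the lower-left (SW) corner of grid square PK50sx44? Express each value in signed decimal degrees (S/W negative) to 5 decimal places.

Field P=15, K=10: +15·20° lon, +10·10° lat → SW at lon 120°, lat 10°.
Square 5, 0: +5·2° lon, +0·1° lat → SW at lon 130°, lat 10°.
Subsquare s=18, x=23: +18·0.0833333° lon, +23·0.0416667° lat → SW at lon 131.5°, lat 10.9583°.
Extended square 4, 4: +4·0.00833333° lon, +4·0.00416667° lat → SW at lon 131.533°, lat 10.975°.
latitude 10.97500, longitude 131.53333.

10.97500, 131.53333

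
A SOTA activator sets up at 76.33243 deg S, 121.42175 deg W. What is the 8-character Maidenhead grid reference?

CB93gq90

Shift to the Maidenhead origin (180°W, 90°S): lon 58.57825, lat 13.66757.
Field: lon ⌊58.57825/20⌋ = 2 → C; lat ⌊13.66757/10⌋ = 1 → B.
Square: lon ⌊18.57825/2⌋ = 9; lat ⌊3.66757/1⌋ = 3.
Subsquare: lon ⌊0.57825/0.0833333⌋ = 6 → g; lat ⌊0.66757/0.0416667⌋ = 16 → q.
Extended square: lon ⌊0.07825/0.00833333⌋ = 9; lat ⌊0.00090/0.00416667⌋ = 0.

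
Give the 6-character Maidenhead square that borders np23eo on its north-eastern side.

Longitude subsquare e = 4; +1 → 5 = f.
Latitude subsquare o = 14; +1 → 15 = p.

NP23fp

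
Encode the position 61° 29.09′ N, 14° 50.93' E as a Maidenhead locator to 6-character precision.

Shift to the Maidenhead origin (180°W, 90°S): lon 194.8488, lat 151.4848.
Field (20°×10°, letters A–R): 194.8488/20 → 9 → J, 151.4848/10 → 15 → P; chars JP.
Square (2°×1°, digits 0–9): 14.8488/2 → 7, 1.4848/1 → 1; chars 71.
Subsquare (5′×2.5′, letters a–x): 0.8488/0.0833333 → 10 → k, 0.4848/0.0416667 → 11 → l; chars kl.

JP71kl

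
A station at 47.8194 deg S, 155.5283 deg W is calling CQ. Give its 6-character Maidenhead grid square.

Add 180° to longitude and 90° to latitude: 24.4717, 42.1806.
Field: lon ⌊24.4717/20⌋ = 1 → B; lat ⌊42.1806/10⌋ = 4 → E.
Square: lon ⌊4.4717/2⌋ = 2; lat ⌊2.1806/1⌋ = 2.
Subsquare: lon ⌊0.4717/0.0833333⌋ = 5 → f; lat ⌊0.1806/0.0416667⌋ = 4 → e.

BE22fe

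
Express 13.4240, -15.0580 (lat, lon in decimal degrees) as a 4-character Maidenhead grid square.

IK23

Add 180° to longitude and 90° to latitude: 164.94, 103.42.
Field: lon ⌊164.94/20⌋ = 8 → I; lat ⌊103.42/10⌋ = 10 → K.
Square: lon ⌊4.94/2⌋ = 2; lat ⌊3.42/1⌋ = 3.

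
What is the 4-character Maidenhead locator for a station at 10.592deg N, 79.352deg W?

FK00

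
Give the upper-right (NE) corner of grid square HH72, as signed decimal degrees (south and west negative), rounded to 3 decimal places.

-17.000, -24.000

Field H=7, H=7: +7·20° lon, +7·10° lat → SW at lon -40°, lat -20°.
Square 7, 2: +7·2° lon, +2·1° lat → SW at lon -26°, lat -18°.
Cell spans 2° lon × 1° lat. NE corner is SW corner plus one full cell.
latitude -17.000, longitude -24.000.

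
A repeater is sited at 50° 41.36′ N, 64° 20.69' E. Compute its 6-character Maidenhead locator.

MO20eq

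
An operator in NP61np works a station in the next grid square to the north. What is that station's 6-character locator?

NP61nq

Latitude subsquare p = 15; +1 → 16 = q.
The longitude characters are unchanged.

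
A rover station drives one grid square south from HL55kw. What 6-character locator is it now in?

HL55kv

Latitude subsquare w = 22; −1 → 21 = v.
The longitude characters are unchanged.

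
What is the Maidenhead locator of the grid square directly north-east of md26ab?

Longitude subsquare a = 0; +1 → 1 = b.
Latitude subsquare b = 1; +1 → 2 = c.

MD26bc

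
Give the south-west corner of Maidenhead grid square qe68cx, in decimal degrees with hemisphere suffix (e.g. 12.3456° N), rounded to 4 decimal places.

Field Q=16, E=4: +16·20° lon, +4·10° lat → SW at lon 140°, lat -50°.
Square 6, 8: +6·2° lon, +8·1° lat → SW at lon 152°, lat -42°.
Subsquare c=2, x=23: +2·0.0833333° lon, +23·0.0416667° lat → SW at lon 152.167°, lat -41.0417°.
latitude 41.0417° S, longitude 152.1667° E.

41.0417° S, 152.1667° E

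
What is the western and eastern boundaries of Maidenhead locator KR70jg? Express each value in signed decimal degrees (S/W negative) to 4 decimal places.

34.7500, 34.8333

Field K=10, R=17: +10·20° lon, +17·10° lat → SW at lon 20°, lat 80°.
Square 7, 0: +7·2° lon, +0·1° lat → SW at lon 34°, lat 80°.
Subsquare j=9, g=6: +9·0.0833333° lon, +6·0.0416667° lat → SW at lon 34.75°, lat 80.25°.
Cell spans 0.0833333° lon × 0.0416667° lat.
west 34.7500, east 34.8333.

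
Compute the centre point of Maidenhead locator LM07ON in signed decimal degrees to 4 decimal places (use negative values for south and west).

37.5625, 41.2083

Field L=11, M=12: +11·20° lon, +12·10° lat → SW at lon 40°, lat 30°.
Square 0, 7: +0·2° lon, +7·1° lat → SW at lon 40°, lat 37°.
Subsquare o=14, n=13: +14·0.0833333° lon, +13·0.0416667° lat → SW at lon 41.1667°, lat 37.5417°.
Cell spans 0.0833333° lon × 0.0416667° lat. Centre is SW corner plus half of each.
latitude 37.5625, longitude 41.2083.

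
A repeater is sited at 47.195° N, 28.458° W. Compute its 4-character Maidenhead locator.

HN57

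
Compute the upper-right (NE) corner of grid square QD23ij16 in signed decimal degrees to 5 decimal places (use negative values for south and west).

Field Q=16, D=3: +16·20° lon, +3·10° lat → SW at lon 140°, lat -60°.
Square 2, 3: +2·2° lon, +3·1° lat → SW at lon 144°, lat -57°.
Subsquare i=8, j=9: +8·0.0833333° lon, +9·0.0416667° lat → SW at lon 144.667°, lat -56.625°.
Extended square 1, 6: +1·0.00833333° lon, +6·0.00416667° lat → SW at lon 144.675°, lat -56.6°.
Cell spans 0.00833333° lon × 0.00416667° lat. NE corner is SW corner plus one full cell.
latitude -56.59583, longitude 144.68333.

-56.59583, 144.68333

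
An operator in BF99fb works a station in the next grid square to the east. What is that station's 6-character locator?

BF99gb

Longitude subsquare f = 5; +1 → 6 = g.
The latitude characters are unchanged.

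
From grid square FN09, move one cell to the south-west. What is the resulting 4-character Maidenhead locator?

EN98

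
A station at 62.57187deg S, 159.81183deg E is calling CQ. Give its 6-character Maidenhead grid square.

Offset from 180°W / 90°S: lon 339.8118°, lat 27.4281°.
Field: lon ⌊339.8118/20⌋ = 16 → Q; lat ⌊27.4281/10⌋ = 2 → C.
Square: lon ⌊19.8118/2⌋ = 9; lat ⌊7.4281/1⌋ = 7.
Subsquare: lon ⌊1.8118/0.0833333⌋ = 21 → v; lat ⌊0.4281/0.0416667⌋ = 10 → k.

QC97vk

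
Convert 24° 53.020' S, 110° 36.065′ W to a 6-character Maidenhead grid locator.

DG45qc

Shift to the Maidenhead origin (180°W, 90°S): lon 69.3989, lat 65.1163.
Field: lon ⌊69.3989/20⌋ = 3 → D; lat ⌊65.1163/10⌋ = 6 → G.
Square: lon ⌊9.3989/2⌋ = 4; lat ⌊5.1163/1⌋ = 5.
Subsquare: lon ⌊1.3989/0.0833333⌋ = 16 → q; lat ⌊0.1163/0.0416667⌋ = 2 → c.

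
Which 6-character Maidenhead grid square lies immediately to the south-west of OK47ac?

OK37xb

Longitude subsquare a = 0; −1 → -1, wraps to 23 = x, carry into square.
Longitude square 4; −1 → 3.
Latitude subsquare c = 2; −1 → 1 = b.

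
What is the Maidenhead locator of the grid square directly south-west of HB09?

Longitude square 0; −1 → -1, wraps to 9, carry into field.
Longitude field H = 7; −1 → 6 = G.
Latitude square 9; −1 → 8.

GB98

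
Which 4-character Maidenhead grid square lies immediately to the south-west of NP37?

NP26

Longitude square 3; −1 → 2.
Latitude square 7; −1 → 6.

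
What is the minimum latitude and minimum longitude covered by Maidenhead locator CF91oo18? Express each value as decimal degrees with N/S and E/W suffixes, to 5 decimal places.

38.38333° S, 120.82500° W

Field C=2, F=5: +2·20° lon, +5·10° lat → SW at lon -140°, lat -40°.
Square 9, 1: +9·2° lon, +1·1° lat → SW at lon -122°, lat -39°.
Subsquare o=14, o=14: +14·0.0833333° lon, +14·0.0416667° lat → SW at lon -120.833°, lat -38.4167°.
Extended square 1, 8: +1·0.00833333° lon, +8·0.00416667° lat → SW at lon -120.825°, lat -38.3833°.
latitude 38.38333° S, longitude 120.82500° W.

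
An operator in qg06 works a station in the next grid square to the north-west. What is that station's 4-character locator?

PG97

Longitude square 0; −1 → -1, wraps to 9, carry into field.
Longitude field Q = 16; −1 → 15 = P.
Latitude square 6; +1 → 7.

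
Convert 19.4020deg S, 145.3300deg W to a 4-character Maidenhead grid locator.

Shift to the Maidenhead origin (180°W, 90°S): lon 34.67, lat 70.60.
Field (20°×10°, letters A–R): 34.67/20 → 1 → B, 70.60/10 → 7 → H; chars BH.
Square (2°×1°, digits 0–9): 14.67/2 → 7, 0.60/1 → 0; chars 70.

BH70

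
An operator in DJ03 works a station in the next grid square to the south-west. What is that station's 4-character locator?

CJ92

Longitude square 0; −1 → -1, wraps to 9, carry into field.
Longitude field D = 3; −1 → 2 = C.
Latitude square 3; −1 → 2.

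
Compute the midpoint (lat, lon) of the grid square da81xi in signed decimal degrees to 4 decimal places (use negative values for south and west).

-88.6458, -102.0417

Field D=3, A=0: +3·20° lon, +0·10° lat → SW at lon -120°, lat -90°.
Square 8, 1: +8·2° lon, +1·1° lat → SW at lon -104°, lat -89°.
Subsquare x=23, i=8: +23·0.0833333° lon, +8·0.0416667° lat → SW at lon -102.083°, lat -88.6667°.
Cell spans 0.0833333° lon × 0.0416667° lat. Centre is SW corner plus half of each.
latitude -88.6458, longitude -102.0417.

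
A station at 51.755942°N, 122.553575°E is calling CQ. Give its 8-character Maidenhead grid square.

PO11gs61

Shift to the Maidenhead origin (180°W, 90°S): lon 302.55358, lat 141.75594.
Field (20°×10°, letters A–R): lon ⌊302.55358/20⌋ = 15 → P; lat ⌊141.75594/10⌋ = 14 → O.
Square (2°×1°, digits 0–9): lon ⌊2.55358/2⌋ = 1; lat ⌊1.75594/1⌋ = 1.
Subsquare (5′×2.5′, letters a–x): lon ⌊0.55358/0.0833333⌋ = 6 → g; lat ⌊0.75594/0.0416667⌋ = 18 → s.
Extended square (30″×15″, digits 0–9): lon ⌊0.05358/0.00833333⌋ = 6; lat ⌊0.00594/0.00416667⌋ = 1.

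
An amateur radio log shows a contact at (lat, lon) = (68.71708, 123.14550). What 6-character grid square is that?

Offset from 180°W / 90°S: lon 303.1455°, lat 158.7171°.
Field: 303.1455/20 → 15 → P, 158.7171/10 → 15 → P; chars PP.
Square: 3.1455/2 → 1, 8.7171/1 → 8; chars 18.
Subsquare: 1.1455/0.0833333 → 13 → n, 0.7171/0.0416667 → 17 → r; chars nr.

PP18nr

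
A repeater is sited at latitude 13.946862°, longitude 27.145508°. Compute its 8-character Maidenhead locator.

Add 180° to longitude and 90° to latitude: 207.14551, 103.94686.
Field: lon ⌊207.14551/20⌋ = 10 → K; lat ⌊103.94686/10⌋ = 10 → K.
Square: lon ⌊7.14551/2⌋ = 3; lat ⌊3.94686/1⌋ = 3.
Subsquare: lon ⌊1.14551/0.0833333⌋ = 13 → n; lat ⌊0.94686/0.0416667⌋ = 22 → w.
Extended square: lon ⌊0.06217/0.00833333⌋ = 7; lat ⌊0.03020/0.00416667⌋ = 7.

KK33nw77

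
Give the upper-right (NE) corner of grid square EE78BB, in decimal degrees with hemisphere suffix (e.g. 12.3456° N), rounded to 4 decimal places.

41.9167° S, 85.8333° W

Field E=4, E=4: +4·20° lon, +4·10° lat → SW at lon -100°, lat -50°.
Square 7, 8: +7·2° lon, +8·1° lat → SW at lon -86°, lat -42°.
Subsquare b=1, b=1: +1·0.0833333° lon, +1·0.0416667° lat → SW at lon -85.9167°, lat -41.9583°.
Cell spans 0.0833333° lon × 0.0416667° lat. NE corner is SW corner plus one full cell.
latitude 41.9167° S, longitude 85.8333° W.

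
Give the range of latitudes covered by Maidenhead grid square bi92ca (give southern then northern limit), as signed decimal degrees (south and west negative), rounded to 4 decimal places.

-8.0000, -7.9583

Field B=1, I=8: +1·20° lon, +8·10° lat → SW at lon -160°, lat -10°.
Square 9, 2: +9·2° lon, +2·1° lat → SW at lon -142°, lat -8°.
Subsquare c=2, a=0: +2·0.0833333° lon, +0·0.0416667° lat → SW at lon -141.833°, lat -8°.
Cell spans 0.0833333° lon × 0.0416667° lat.
south -8.0000, north -7.9583.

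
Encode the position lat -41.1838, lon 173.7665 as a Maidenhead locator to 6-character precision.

Add 180° to longitude and 90° to latitude: 353.7665, 48.8162.
Field: 353.7665/20 → 17 → R, 48.8162/10 → 4 → E; chars RE.
Square: 13.7665/2 → 6, 8.8162/1 → 8; chars 68.
Subsquare: 1.7665/0.0833333 → 21 → v, 0.8162/0.0416667 → 19 → t; chars vt.

RE68vt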